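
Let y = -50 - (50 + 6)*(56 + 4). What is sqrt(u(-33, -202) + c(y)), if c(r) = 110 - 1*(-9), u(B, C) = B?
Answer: sqrt(86) ≈ 9.2736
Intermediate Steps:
y = -3410 (y = -50 - 56*60 = -50 - 1*3360 = -50 - 3360 = -3410)
c(r) = 119 (c(r) = 110 + 9 = 119)
sqrt(u(-33, -202) + c(y)) = sqrt(-33 + 119) = sqrt(86)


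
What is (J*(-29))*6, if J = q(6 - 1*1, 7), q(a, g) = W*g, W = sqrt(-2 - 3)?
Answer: -1218*I*sqrt(5) ≈ -2723.5*I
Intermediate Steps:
W = I*sqrt(5) (W = sqrt(-5) = I*sqrt(5) ≈ 2.2361*I)
q(a, g) = I*g*sqrt(5) (q(a, g) = (I*sqrt(5))*g = I*g*sqrt(5))
J = 7*I*sqrt(5) (J = I*7*sqrt(5) = 7*I*sqrt(5) ≈ 15.652*I)
(J*(-29))*6 = ((7*I*sqrt(5))*(-29))*6 = -203*I*sqrt(5)*6 = -1218*I*sqrt(5)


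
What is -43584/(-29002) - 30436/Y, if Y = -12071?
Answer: 704403668/175041571 ≈ 4.0242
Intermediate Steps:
-43584/(-29002) - 30436/Y = -43584/(-29002) - 30436/(-12071) = -43584*(-1/29002) - 30436*(-1/12071) = 21792/14501 + 30436/12071 = 704403668/175041571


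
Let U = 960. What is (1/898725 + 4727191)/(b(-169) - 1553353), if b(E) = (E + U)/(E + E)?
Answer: -1435974319238888/471861276016125 ≈ -3.0432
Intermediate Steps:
b(E) = (960 + E)/(2*E) (b(E) = (E + 960)/(E + E) = (960 + E)/((2*E)) = (960 + E)*(1/(2*E)) = (960 + E)/(2*E))
(1/898725 + 4727191)/(b(-169) - 1553353) = (1/898725 + 4727191)/((½)*(960 - 169)/(-169) - 1553353) = (1/898725 + 4727191)/((½)*(-1/169)*791 - 1553353) = 4248444731476/(898725*(-791/338 - 1553353)) = 4248444731476/(898725*(-525034105/338)) = (4248444731476/898725)*(-338/525034105) = -1435974319238888/471861276016125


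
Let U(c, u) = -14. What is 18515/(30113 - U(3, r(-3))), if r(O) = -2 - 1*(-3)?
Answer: 18515/30127 ≈ 0.61456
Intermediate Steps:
r(O) = 1 (r(O) = -2 + 3 = 1)
18515/(30113 - U(3, r(-3))) = 18515/(30113 - 1*(-14)) = 18515/(30113 + 14) = 18515/30127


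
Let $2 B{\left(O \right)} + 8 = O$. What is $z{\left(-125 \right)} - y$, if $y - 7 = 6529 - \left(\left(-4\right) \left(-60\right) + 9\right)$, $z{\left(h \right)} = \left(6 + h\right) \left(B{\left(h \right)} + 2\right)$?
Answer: $\frac{2777}{2} \approx 1388.5$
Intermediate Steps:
$B{\left(O \right)} = -4 + \frac{O}{2}$
$z{\left(h \right)} = \left(-2 + \frac{h}{2}\right) \left(6 + h\right)$ ($z{\left(h \right)} = \left(6 + h\right) \left(\left(-4 + \frac{h}{2}\right) + 2\right) = \left(6 + h\right) \left(-2 + \frac{h}{2}\right) = \left(-2 + \frac{h}{2}\right) \left(6 + h\right)$)
$y = 6287$ ($y = 7 + \left(6529 - \left(\left(-4\right) \left(-60\right) + 9\right)\right) = 7 + \left(6529 - \left(240 + 9\right)\right) = 7 + \left(6529 - 249\right) = 7 + 6280 = 6287$)
$z{\left(-125 \right)} - y = \left(-12 - 125 + \frac{\left(-125\right)^{2}}{2}\right) - 6287 = \left(-12 - 125 + \frac{1}{2} \cdot 15625\right) - 6287 = \left(-12 - 125 + \frac{15625}{2}\right) - 6287 = \frac{15351}{2} - 6287 = \frac{2777}{2}$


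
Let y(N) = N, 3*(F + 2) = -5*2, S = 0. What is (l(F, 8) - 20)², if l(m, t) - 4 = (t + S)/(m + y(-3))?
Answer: 179776/625 ≈ 287.64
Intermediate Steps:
F = -16/3 (F = -2 + (-5*2)/3 = -2 + (⅓)*(-10) = -2 - 10/3 = -16/3 ≈ -5.3333)
l(m, t) = 4 + t/(-3 + m) (l(m, t) = 4 + (t + 0)/(m - 3) = 4 + t/(-3 + m))
(l(F, 8) - 20)² = ((-12 + 8 + 4*(-16/3))/(-3 - 16/3) - 20)² = ((-12 + 8 - 64/3)/(-25/3) - 20)² = (-3/25*(-76/3) - 20)² = (76/25 - 20)² = (-424/25)² = 179776/625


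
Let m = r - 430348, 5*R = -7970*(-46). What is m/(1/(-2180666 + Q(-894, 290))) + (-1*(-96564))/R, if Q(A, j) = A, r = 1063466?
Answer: -25318500476666339/18331 ≈ -1.3812e+12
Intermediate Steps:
R = 73324 (R = (-7970*(-46))/5 = (⅕)*366620 = 73324)
m = 633118 (m = 1063466 - 430348 = 633118)
m/(1/(-2180666 + Q(-894, 290))) + (-1*(-96564))/R = 633118/(1/(-2180666 - 894)) - 1*(-96564)/73324 = 633118/(1/(-2181560)) + 96564*(1/73324) = 633118/(-1/2181560) + 24141/18331 = 633118*(-2181560) + 24141/18331 = -1381184904080 + 24141/18331 = -25318500476666339/18331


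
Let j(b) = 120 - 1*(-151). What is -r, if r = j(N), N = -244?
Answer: -271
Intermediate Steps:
j(b) = 271 (j(b) = 120 + 151 = 271)
r = 271
-r = -1*271 = -271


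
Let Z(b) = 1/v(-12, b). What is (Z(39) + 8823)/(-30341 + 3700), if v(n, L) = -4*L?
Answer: -1376387/4155996 ≈ -0.33118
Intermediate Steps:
Z(b) = -1/(4*b) (Z(b) = 1/(-4*b) = -1/(4*b))
(Z(39) + 8823)/(-30341 + 3700) = (-¼/39 + 8823)/(-30341 + 3700) = (-¼*1/39 + 8823)/(-26641) = (-1/156 + 8823)*(-1/26641) = (1376387/156)*(-1/26641) = -1376387/4155996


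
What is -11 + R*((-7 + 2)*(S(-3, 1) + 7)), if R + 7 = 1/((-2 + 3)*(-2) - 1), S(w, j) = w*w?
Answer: 1727/3 ≈ 575.67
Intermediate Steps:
S(w, j) = w**2
R = -22/3 (R = -7 + 1/((-2 + 3)*(-2) - 1) = -7 + 1/(1*(-2) - 1) = -7 + 1/(-2 - 1) = -7 + 1/(-3) = -7 - 1/3 = -22/3 ≈ -7.3333)
-11 + R*((-7 + 2)*(S(-3, 1) + 7)) = -11 - 22*(-7 + 2)*((-3)**2 + 7)/3 = -11 - (-110)*(9 + 7)/3 = -11 - (-110)*16/3 = -11 - 22/3*(-80) = -11 + 1760/3 = 1727/3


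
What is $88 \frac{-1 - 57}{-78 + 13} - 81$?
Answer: $- \frac{161}{65} \approx -2.4769$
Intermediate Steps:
$88 \frac{-1 - 57}{-78 + 13} - 81 = 88 \left(- \frac{58}{-65}\right) - 81 = 88 \left(\left(-58\right) \left(- \frac{1}{65}\right)\right) - 81 = 88 \cdot \frac{58}{65} - 81 = \frac{5104}{65} - 81 = - \frac{161}{65}$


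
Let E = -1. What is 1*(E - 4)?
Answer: -5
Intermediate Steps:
1*(E - 4) = 1*(-1 - 4) = 1*(-5) = -5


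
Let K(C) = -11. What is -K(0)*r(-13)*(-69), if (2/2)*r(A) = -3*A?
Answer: -29601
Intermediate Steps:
r(A) = -3*A
-K(0)*r(-13)*(-69) = -(-(-33)*(-13))*(-69) = -(-11*39)*(-69) = -(-429)*(-69) = -1*29601 = -29601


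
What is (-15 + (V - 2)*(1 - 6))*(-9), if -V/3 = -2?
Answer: 315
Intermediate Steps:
V = 6 (V = -3*(-2) = 6)
(-15 + (V - 2)*(1 - 6))*(-9) = (-15 + (6 - 2)*(1 - 6))*(-9) = (-15 + 4*(-5))*(-9) = (-15 - 20)*(-9) = -35*(-9) = 315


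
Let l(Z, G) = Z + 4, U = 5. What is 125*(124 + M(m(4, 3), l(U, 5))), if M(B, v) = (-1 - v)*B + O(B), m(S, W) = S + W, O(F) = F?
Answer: 7625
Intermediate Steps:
l(Z, G) = 4 + Z
M(B, v) = B + B*(-1 - v) (M(B, v) = (-1 - v)*B + B = B*(-1 - v) + B = B + B*(-1 - v))
125*(124 + M(m(4, 3), l(U, 5))) = 125*(124 - (4 + 3)*(4 + 5)) = 125*(124 - 1*7*9) = 125*(124 - 63) = 125*61 = 7625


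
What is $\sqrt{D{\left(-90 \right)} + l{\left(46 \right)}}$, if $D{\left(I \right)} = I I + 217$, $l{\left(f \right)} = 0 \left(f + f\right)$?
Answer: $\sqrt{8317} \approx 91.198$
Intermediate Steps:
$l{\left(f \right)} = 0$ ($l{\left(f \right)} = 0 \cdot 2 f = 0$)
$D{\left(I \right)} = 217 + I^{2}$ ($D{\left(I \right)} = I^{2} + 217 = 217 + I^{2}$)
$\sqrt{D{\left(-90 \right)} + l{\left(46 \right)}} = \sqrt{\left(217 + \left(-90\right)^{2}\right) + 0} = \sqrt{\left(217 + 8100\right) + 0} = \sqrt{8317 + 0} = \sqrt{8317}$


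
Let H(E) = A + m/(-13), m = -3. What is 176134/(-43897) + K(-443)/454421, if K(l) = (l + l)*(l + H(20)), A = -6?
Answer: -116229513222/37045763183 ≈ -3.1375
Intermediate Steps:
H(E) = -75/13 (H(E) = -6 - 3/(-13) = -6 - 3*(-1/13) = -6 + 3/13 = -75/13)
K(l) = 2*l*(-75/13 + l) (K(l) = (l + l)*(l - 75/13) = (2*l)*(-75/13 + l) = 2*l*(-75/13 + l))
176134/(-43897) + K(-443)/454421 = 176134/(-43897) + ((2/13)*(-443)*(-75 + 13*(-443)))/454421 = 176134*(-1/43897) + ((2/13)*(-443)*(-75 - 5759))*(1/454421) = -25162/6271 + ((2/13)*(-443)*(-5834))*(1/454421) = -25162/6271 + (5168924/13)*(1/454421) = -25162/6271 + 5168924/5907473 = -116229513222/37045763183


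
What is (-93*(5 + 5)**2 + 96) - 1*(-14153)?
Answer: 4949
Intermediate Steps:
(-93*(5 + 5)**2 + 96) - 1*(-14153) = (-93*10**2 + 96) + 14153 = (-93*100 + 96) + 14153 = (-9300 + 96) + 14153 = -9204 + 14153 = 4949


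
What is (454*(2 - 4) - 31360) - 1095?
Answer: -33363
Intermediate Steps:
(454*(2 - 4) - 31360) - 1095 = (454*(-2) - 31360) - 1095 = (-908 - 31360) - 1095 = -32268 - 1095 = -33363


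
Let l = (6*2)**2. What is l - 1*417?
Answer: -273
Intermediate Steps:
l = 144 (l = 12**2 = 144)
l - 1*417 = 144 - 1*417 = 144 - 417 = -273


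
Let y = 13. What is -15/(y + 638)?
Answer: -5/217 ≈ -0.023041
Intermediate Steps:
-15/(y + 638) = -15/(13 + 638) = -15/651 = -15*1/651 = -5/217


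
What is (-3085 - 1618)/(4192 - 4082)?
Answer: -4703/110 ≈ -42.755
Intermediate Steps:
(-3085 - 1618)/(4192 - 4082) = -4703/110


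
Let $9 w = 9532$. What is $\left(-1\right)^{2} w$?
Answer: $\frac{9532}{9} \approx 1059.1$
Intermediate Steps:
$w = \frac{9532}{9}$ ($w = \frac{1}{9} \cdot 9532 = \frac{9532}{9} \approx 1059.1$)
$\left(-1\right)^{2} w = \left(-1\right)^{2} \cdot \frac{9532}{9} = 1 \cdot \frac{9532}{9} = \frac{9532}{9}$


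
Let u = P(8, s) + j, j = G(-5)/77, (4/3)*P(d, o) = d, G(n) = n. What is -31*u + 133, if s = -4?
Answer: -3926/77 ≈ -50.987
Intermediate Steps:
P(d, o) = 3*d/4
j = -5/77 ≈ -0.064935
u = 457/77 (u = (3/4)*8 - 5/77 = 6 - 5/77 = 457/77 ≈ 5.9351)
-31*u + 133 = -31*457/77 + 133 = -14167/77 + 133 = -3926/77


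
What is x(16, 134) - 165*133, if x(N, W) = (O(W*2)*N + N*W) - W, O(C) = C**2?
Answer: 1129249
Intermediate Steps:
x(N, W) = -W + N*W + 4*N*W**2 (x(N, W) = ((W*2)**2*N + N*W) - W = ((2*W)**2*N + N*W) - W = ((4*W**2)*N + N*W) - W = (4*N*W**2 + N*W) - W = (N*W + 4*N*W**2) - W = -W + N*W + 4*N*W**2)
x(16, 134) - 165*133 = 134*(-1 + 16 + 4*16*134) - 165*133 = 134*(-1 + 16 + 8576) - 1*21945 = 134*8591 - 21945 = 1151194 - 21945 = 1129249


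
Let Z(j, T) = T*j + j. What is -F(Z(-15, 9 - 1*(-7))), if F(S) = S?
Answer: 255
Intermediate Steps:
Z(j, T) = j + T*j
-F(Z(-15, 9 - 1*(-7))) = -(-15)*(1 + (9 - 1*(-7))) = -(-15)*(1 + (9 + 7)) = -(-15)*(1 + 16) = -(-15)*17 = -1*(-255) = 255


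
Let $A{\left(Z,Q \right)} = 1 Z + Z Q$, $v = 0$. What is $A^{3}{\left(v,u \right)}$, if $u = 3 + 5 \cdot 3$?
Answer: $0$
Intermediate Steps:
$u = 18$ ($u = 3 + 15 = 18$)
$A{\left(Z,Q \right)} = Z + Q Z$
$A^{3}{\left(v,u \right)} = \left(0 \left(1 + 18\right)\right)^{3} = \left(0 \cdot 19\right)^{3} = 0^{3} = 0$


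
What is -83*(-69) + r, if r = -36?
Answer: 5691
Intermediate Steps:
-83*(-69) + r = -83*(-69) - 36 = 5727 - 36 = 5691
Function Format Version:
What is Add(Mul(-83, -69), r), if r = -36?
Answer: 5691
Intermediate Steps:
Add(Mul(-83, -69), r) = Add(Mul(-83, -69), -36) = Add(5727, -36) = 5691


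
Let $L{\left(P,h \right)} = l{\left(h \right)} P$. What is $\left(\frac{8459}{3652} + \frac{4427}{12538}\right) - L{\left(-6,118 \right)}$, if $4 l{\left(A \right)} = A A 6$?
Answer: $\frac{260826749071}{2081308} \approx 1.2532 \cdot 10^{5}$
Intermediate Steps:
$l{\left(A \right)} = \frac{3 A^{2}}{2}$ ($l{\left(A \right)} = \frac{A A 6}{4} = \frac{A^{2} \cdot 6}{4} = \frac{6 A^{2}}{4} = \frac{3 A^{2}}{2}$)
$L{\left(P,h \right)} = \frac{3 P h^{2}}{2}$ ($L{\left(P,h \right)} = \frac{3 h^{2}}{2} P = \frac{3 P h^{2}}{2}$)
$\left(\frac{8459}{3652} + \frac{4427}{12538}\right) - L{\left(-6,118 \right)} = \left(\frac{8459}{3652} + \frac{4427}{12538}\right) - \frac{3}{2} \left(-6\right) 118^{2} = \left(8459 \cdot \frac{1}{3652} + 4427 \cdot \frac{1}{12538}\right) - \frac{3}{2} \left(-6\right) 13924 = \left(\frac{769}{332} + \frac{4427}{12538}\right) - -125316 = \frac{5555743}{2081308} + 125316 = \frac{260826749071}{2081308}$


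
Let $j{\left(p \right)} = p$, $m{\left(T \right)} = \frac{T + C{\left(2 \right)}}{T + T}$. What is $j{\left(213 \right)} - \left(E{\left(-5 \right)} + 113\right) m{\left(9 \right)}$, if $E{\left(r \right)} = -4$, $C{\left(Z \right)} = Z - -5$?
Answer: $\frac{1045}{9} \approx 116.11$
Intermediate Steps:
$C{\left(Z \right)} = 5 + Z$ ($C{\left(Z \right)} = Z + 5 = 5 + Z$)
$m{\left(T \right)} = \frac{7 + T}{2 T}$ ($m{\left(T \right)} = \frac{T + \left(5 + 2\right)}{T + T} = \frac{T + 7}{2 T} = \left(7 + T\right) \frac{1}{2 T} = \frac{7 + T}{2 T}$)
$j{\left(213 \right)} - \left(E{\left(-5 \right)} + 113\right) m{\left(9 \right)} = 213 - \left(-4 + 113\right) \frac{7 + 9}{2 \cdot 9} = 213 - 109 \cdot \frac{1}{2} \cdot \frac{1}{9} \cdot 16 = 213 - 109 \cdot \frac{8}{9} = 213 - \frac{872}{9} = \frac{1045}{9}$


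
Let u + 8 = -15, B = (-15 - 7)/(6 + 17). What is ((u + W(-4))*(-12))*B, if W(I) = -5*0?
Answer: -264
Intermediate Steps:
B = -22/23 ≈ -0.95652
u = -23 (u = -8 - 15 = -23)
W(I) = 0
((u + W(-4))*(-12))*B = ((-23 + 0)*(-12))*(-22/23) = -23*(-12)*(-22/23) = 276*(-22/23) = -264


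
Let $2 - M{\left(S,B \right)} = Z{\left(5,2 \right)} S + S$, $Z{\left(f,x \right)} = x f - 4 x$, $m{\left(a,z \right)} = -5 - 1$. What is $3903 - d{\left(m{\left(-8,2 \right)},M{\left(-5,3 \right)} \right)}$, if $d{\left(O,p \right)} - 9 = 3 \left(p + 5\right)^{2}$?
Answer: $2442$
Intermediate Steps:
$m{\left(a,z \right)} = -6$ ($m{\left(a,z \right)} = -5 - 1 = -6$)
$Z{\left(f,x \right)} = - 4 x + f x$ ($Z{\left(f,x \right)} = f x - 4 x = - 4 x + f x$)
$M{\left(S,B \right)} = 2 - 3 S$ ($M{\left(S,B \right)} = 2 - \left(2 \left(-4 + 5\right) S + S\right) = 2 - \left(2 \cdot 1 S + S\right) = 2 - \left(2 S + S\right) = 2 - 3 S$)
$d{\left(O,p \right)} = 9 + 3 \left(5 + p\right)^{2}$ ($d{\left(O,p \right)} = 9 + 3 \left(p + 5\right)^{2} = 9 + 3 \left(5 + p\right)^{2}$)
$3903 - d{\left(m{\left(-8,2 \right)},M{\left(-5,3 \right)} \right)} = 3903 - \left(9 + 3 \left(5 + \left(2 - -15\right)\right)^{2}\right) = 3903 - \left(9 + 3 \left(5 + \left(2 + 15\right)\right)^{2}\right) = 3903 - \left(9 + 3 \left(5 + 17\right)^{2}\right) = 3903 - \left(9 + 3 \cdot 22^{2}\right) = 3903 - \left(9 + 3 \cdot 484\right) = 3903 - \left(9 + 1452\right) = 3903 - 1461 = 2442$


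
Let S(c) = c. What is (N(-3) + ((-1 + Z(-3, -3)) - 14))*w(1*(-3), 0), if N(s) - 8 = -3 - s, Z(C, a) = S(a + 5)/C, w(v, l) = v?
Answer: 23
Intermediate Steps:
Z(C, a) = (5 + a)/C (Z(C, a) = (a + 5)/C = (5 + a)/C)
N(s) = 5 - s (N(s) = 8 + (-3 - s) = 5 - s)
(N(-3) + ((-1 + Z(-3, -3)) - 14))*w(1*(-3), 0) = ((5 - 1*(-3)) + ((-1 + (5 - 3)/(-3)) - 14))*(1*(-3)) = ((5 + 3) + ((-1 - ⅓*2) - 14))*(-3) = (8 + ((-1 - ⅔) - 14))*(-3) = (8 + (-5/3 - 14))*(-3) = (8 - 47/3)*(-3) = -23/3*(-3) = 23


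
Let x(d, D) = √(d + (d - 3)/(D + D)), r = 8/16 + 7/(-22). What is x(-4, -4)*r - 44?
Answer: -44 + 5*I*√2/22 ≈ -44.0 + 0.32141*I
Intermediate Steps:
r = 2/11 (r = 8*(1/16) + 7*(-1/22) = ½ - 7/22 = 2/11 ≈ 0.18182)
x(d, D) = √(d + (-3 + d)/(2*D)) (x(d, D) = √(d + (-3 + d)/((2*D))) = √(d + (-3 + d)*(1/(2*D))) = √(d + (-3 + d)/(2*D)))
x(-4, -4)*r - 44 = (√2*√((-3 - 4 + 2*(-4)*(-4))/(-4))/2)*(2/11) - 44 = (√2*√(-(-3 - 4 + 32)/4)/2)*(2/11) - 44 = (√2*√(-¼*25)/2)*(2/11) - 44 = (√2*√(-25/4)/2)*(2/11) - 44 = (√2*(5*I/2)/2)*(2/11) - 44 = (5*I*√2/4)*(2/11) - 44 = 5*I*√2/22 - 44 = -44 + 5*I*√2/22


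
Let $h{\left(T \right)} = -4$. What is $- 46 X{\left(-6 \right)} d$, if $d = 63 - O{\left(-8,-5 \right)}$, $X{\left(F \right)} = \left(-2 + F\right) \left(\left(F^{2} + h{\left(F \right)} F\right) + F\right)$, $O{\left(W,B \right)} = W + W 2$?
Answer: $1728864$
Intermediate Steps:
$O{\left(W,B \right)} = 3 W$ ($O{\left(W,B \right)} = W + 2 W = 3 W$)
$X{\left(F \right)} = \left(-2 + F\right) \left(F^{2} - 3 F\right)$ ($X{\left(F \right)} = \left(-2 + F\right) \left(\left(F^{2} - 4 F\right) + F\right) = \left(-2 + F\right) \left(F^{2} - 3 F\right)$)
$d = 87$ ($d = 63 - 3 \left(-8\right) = 63 - -24 = 63 + 24 = 87$)
$- 46 X{\left(-6 \right)} d = - 46 \left(- 6 \left(6 + \left(-6\right)^{2} - -30\right)\right) 87 = - 46 \left(- 6 \left(6 + 36 + 30\right)\right) 87 = - 46 \left(\left(-6\right) 72\right) 87 = \left(-46\right) \left(-432\right) 87 = 19872 \cdot 87 = 1728864$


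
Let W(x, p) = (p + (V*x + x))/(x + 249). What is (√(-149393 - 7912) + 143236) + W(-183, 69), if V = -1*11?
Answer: 3151825/22 + I*√157305 ≈ 1.4326e+5 + 396.62*I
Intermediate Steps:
V = -11
W(x, p) = (p - 10*x)/(249 + x) (W(x, p) = (p + (-11*x + x))/(x + 249) = (p - 10*x)/(249 + x))
(√(-149393 - 7912) + 143236) + W(-183, 69) = (√(-149393 - 7912) + 143236) + (69 - 10*(-183))/(249 - 183) = (√(-157305) + 143236) + (69 + 1830)/66 = (I*√157305 + 143236) + (1/66)*1899 = (143236 + I*√157305) + 633/22 = 3151825/22 + I*√157305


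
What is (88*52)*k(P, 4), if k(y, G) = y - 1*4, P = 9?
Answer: 22880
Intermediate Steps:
k(y, G) = -4 + y (k(y, G) = y - 4 = -4 + y)
(88*52)*k(P, 4) = (88*52)*(-4 + 9) = 4576*5 = 22880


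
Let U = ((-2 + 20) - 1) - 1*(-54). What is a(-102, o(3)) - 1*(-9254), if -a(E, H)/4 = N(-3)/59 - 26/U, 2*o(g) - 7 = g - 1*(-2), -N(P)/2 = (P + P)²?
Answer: 38791590/4189 ≈ 9260.3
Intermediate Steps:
U = 71 (U = (18 - 1) + 54 = 17 + 54 = 71)
N(P) = -8*P² (N(P) = -2*(P + P)² = -2*4*P² = -8*P²)
o(g) = 9/2 + g/2 (o(g) = 7/2 + (g - 1*(-2))/2 = 7/2 + (g + 2)/2 = 7/2 + (2 + g)/2 = 7/2 + (1 + g/2) = 9/2 + g/2)
a(E, H) = 26584/4189 (a(E, H) = -4*(-8*(-3)²/59 - 26/71) = -4*(-8*9*(1/59) - 26*1/71) = -4*(-72*1/59 - 26/71) = -4*(-72/59 - 26/71) = -4*(-6646/4189) = 26584/4189)
a(-102, o(3)) - 1*(-9254) = 26584/4189 - 1*(-9254) = 26584/4189 + 9254 = 38791590/4189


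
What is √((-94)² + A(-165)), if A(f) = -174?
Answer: √8662 ≈ 93.070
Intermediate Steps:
√((-94)² + A(-165)) = √((-94)² - 174) = √(8836 - 174) = √8662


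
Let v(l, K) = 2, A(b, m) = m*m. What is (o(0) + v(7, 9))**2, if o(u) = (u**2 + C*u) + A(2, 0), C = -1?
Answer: 4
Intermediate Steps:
A(b, m) = m**2
o(u) = u**2 - u (o(u) = (u**2 - u) + 0**2 = (u**2 - u) + 0 = u**2 - u)
(o(0) + v(7, 9))**2 = (0*(-1 + 0) + 2)**2 = (0*(-1) + 2)**2 = (0 + 2)**2 = 2**2 = 4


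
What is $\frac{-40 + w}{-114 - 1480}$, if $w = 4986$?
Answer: $- \frac{2473}{797} \approx -3.1029$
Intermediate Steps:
$\frac{-40 + w}{-114 - 1480} = \frac{-40 + 4986}{-114 - 1480} = \frac{4946}{-1594} = 4946 \left(- \frac{1}{1594}\right) = - \frac{2473}{797}$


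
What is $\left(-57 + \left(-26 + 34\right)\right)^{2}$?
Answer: $2401$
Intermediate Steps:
$\left(-57 + \left(-26 + 34\right)\right)^{2} = \left(-57 + 8\right)^{2} = \left(-49\right)^{2} = 2401$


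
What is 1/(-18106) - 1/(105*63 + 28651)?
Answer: -1213/14511959 ≈ -8.3586e-5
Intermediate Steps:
1/(-18106) - 1/(105*63 + 28651) = -1/18106 - 1/(6615 + 28651) = -1/18106 - 1/35266 = -1213/14511959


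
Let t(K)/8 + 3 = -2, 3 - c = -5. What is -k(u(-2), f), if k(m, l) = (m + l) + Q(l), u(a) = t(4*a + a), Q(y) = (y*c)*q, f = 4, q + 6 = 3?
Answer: 132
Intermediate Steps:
q = -3 (q = -6 + 3 = -3)
c = 8 (c = 3 - 1*(-5) = 3 + 5 = 8)
t(K) = -40 (t(K) = -24 + 8*(-2) = -24 - 16 = -40)
Q(y) = -24*y (Q(y) = (y*8)*(-3) = (8*y)*(-3) = -24*y)
u(a) = -40
k(m, l) = m - 23*l (k(m, l) = (m + l) - 24*l = (l + m) - 24*l = m - 23*l)
-k(u(-2), f) = -(-40 - 23*4) = -(-40 - 92) = -1*(-132) = 132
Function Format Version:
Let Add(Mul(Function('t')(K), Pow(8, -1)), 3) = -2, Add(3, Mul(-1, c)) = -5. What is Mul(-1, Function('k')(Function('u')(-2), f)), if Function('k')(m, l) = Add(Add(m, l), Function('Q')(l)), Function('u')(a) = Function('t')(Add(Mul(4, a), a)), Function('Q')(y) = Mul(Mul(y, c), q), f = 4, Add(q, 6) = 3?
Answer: 132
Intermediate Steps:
q = -3 (q = Add(-6, 3) = -3)
c = 8 (c = Add(3, Mul(-1, -5)) = Add(3, 5) = 8)
Function('t')(K) = -40 (Function('t')(K) = Add(-24, Mul(8, -2)) = Add(-24, -16) = -40)
Function('Q')(y) = Mul(-24, y) (Function('Q')(y) = Mul(Mul(y, 8), -3) = Mul(Mul(8, y), -3) = Mul(-24, y))
Function('u')(a) = -40
Function('k')(m, l) = Add(m, Mul(-23, l)) (Function('k')(m, l) = Add(Add(m, l), Mul(-24, l)) = Add(Add(l, m), Mul(-24, l)) = Add(m, Mul(-23, l)))
Mul(-1, Function('k')(Function('u')(-2), f)) = Mul(-1, Add(-40, Mul(-23, 4))) = Mul(-1, Add(-40, -92)) = Mul(-1, -132) = 132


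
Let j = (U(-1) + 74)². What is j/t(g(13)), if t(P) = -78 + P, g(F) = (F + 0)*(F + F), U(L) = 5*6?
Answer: 208/5 ≈ 41.600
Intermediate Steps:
U(L) = 30
g(F) = 2*F² (g(F) = F*(2*F) = 2*F²)
j = 10816 (j = (30 + 74)² = 104² = 10816)
j/t(g(13)) = 10816/(-78 + 2*13²) = 10816/(-78 + 2*169) = 10816/(-78 + 338) = 10816/260 = 10816*(1/260) = 208/5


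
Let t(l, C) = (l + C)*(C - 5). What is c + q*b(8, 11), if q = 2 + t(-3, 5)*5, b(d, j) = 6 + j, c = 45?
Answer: 79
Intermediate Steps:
t(l, C) = (-5 + C)*(C + l) (t(l, C) = (C + l)*(-5 + C) = (-5 + C)*(C + l))
q = 2 (q = 2 + (5² - 5*5 - 5*(-3) + 5*(-3))*5 = 2 + (25 - 25 + 15 - 15)*5 = 2 + 0*5 = 2 + 0 = 2)
c + q*b(8, 11) = 45 + 2*(6 + 11) = 45 + 2*17 = 45 + 34 = 79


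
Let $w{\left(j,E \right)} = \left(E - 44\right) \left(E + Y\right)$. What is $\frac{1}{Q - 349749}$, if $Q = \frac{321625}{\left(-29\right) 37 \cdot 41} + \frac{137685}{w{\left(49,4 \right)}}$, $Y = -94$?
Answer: $- \frac{10558320}{3692435239933} \approx -2.8594 \cdot 10^{-6}$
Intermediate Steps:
$w{\left(j,E \right)} = \left(-94 + E\right) \left(-44 + E\right)$ ($w{\left(j,E \right)} = \left(E - 44\right) \left(E - 94\right) = \left(-44 + E\right) \left(-94 + E\right) = \left(-94 + E\right) \left(-44 + E\right)$)
$Q = \frac{326621747}{10558320}$ ($Q = \frac{321625}{\left(-29\right) 37 \cdot 41} + \frac{137685}{4136 + 4^{2} - 552} = \frac{321625}{\left(-1073\right) 41} + \frac{137685}{4136 + 16 - 552} = \frac{321625}{-43993} + \frac{137685}{3600} = 321625 \left(- \frac{1}{43993}\right) + 137685 \cdot \frac{1}{3600} = - \frac{321625}{43993} + \frac{9179}{240} = \frac{326621747}{10558320} \approx 30.935$)
$\frac{1}{Q - 349749} = \frac{1}{\frac{326621747}{10558320} - 349749} = \frac{1}{- \frac{3692435239933}{10558320}} = - \frac{10558320}{3692435239933}$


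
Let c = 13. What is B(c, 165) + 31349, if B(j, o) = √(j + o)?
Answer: 31349 + √178 ≈ 31362.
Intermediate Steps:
B(c, 165) + 31349 = √(13 + 165) + 31349 = √178 + 31349 = 31349 + √178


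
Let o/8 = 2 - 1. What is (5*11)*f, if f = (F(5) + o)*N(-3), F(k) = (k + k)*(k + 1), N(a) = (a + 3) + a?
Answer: -11220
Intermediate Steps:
N(a) = 3 + 2*a (N(a) = (3 + a) + a = 3 + 2*a)
o = 8 (o = 8*(2 - 1) = 8*1 = 8)
F(k) = 2*k*(1 + k) (F(k) = (2*k)*(1 + k) = 2*k*(1 + k))
f = -204 (f = (2*5*(1 + 5) + 8)*(3 + 2*(-3)) = (2*5*6 + 8)*(3 - 6) = (60 + 8)*(-3) = 68*(-3) = -204)
(5*11)*f = (5*11)*(-204) = 55*(-204) = -11220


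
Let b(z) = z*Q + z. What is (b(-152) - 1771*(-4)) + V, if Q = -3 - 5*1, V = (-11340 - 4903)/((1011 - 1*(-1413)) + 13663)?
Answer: 131060633/16087 ≈ 8147.0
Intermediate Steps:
V = -16243/16087 (V = -16243/((1011 + 1413) + 13663) = -16243/(2424 + 13663) = -16243/16087 ≈ -1.0097)
Q = -8 (Q = -3 - 5 = -8)
b(z) = -7*z (b(z) = z*(-8) + z = -8*z + z = -7*z)
(b(-152) - 1771*(-4)) + V = (-7*(-152) - 1771*(-4)) - 16243/16087 = (1064 + 7084) - 16243/16087 = 8148 - 16243/16087 = 131060633/16087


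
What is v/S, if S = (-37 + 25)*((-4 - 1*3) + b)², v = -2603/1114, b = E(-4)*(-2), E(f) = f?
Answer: 2603/13368 ≈ 0.19472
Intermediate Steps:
b = 8 (b = -4*(-2) = 8)
v = -2603/1114 (v = -2603*1/1114 = -2603/1114 ≈ -2.3366)
S = -12 (S = (-37 + 25)*((-4 - 1*3) + 8)² = -12*((-4 - 3) + 8)² = -12*(-7 + 8)² = -12*1² = -12*1 = -12)
v/S = -2603/1114/(-12) = -2603/1114*(-1/12) = 2603/13368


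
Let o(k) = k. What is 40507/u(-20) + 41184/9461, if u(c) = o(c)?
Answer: -382413047/189220 ≈ -2021.0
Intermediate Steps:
u(c) = c
40507/u(-20) + 41184/9461 = 40507/(-20) + 41184/9461 = 40507*(-1/20) + 41184*(1/9461) = -40507/20 + 41184/9461 = -382413047/189220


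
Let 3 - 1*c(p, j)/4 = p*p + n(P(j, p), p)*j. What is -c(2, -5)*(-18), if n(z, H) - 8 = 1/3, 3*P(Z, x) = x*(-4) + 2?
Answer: 2928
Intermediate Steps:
P(Z, x) = ⅔ - 4*x/3 (P(Z, x) = (x*(-4) + 2)/3 = (-4*x + 2)/3 = (2 - 4*x)/3 = ⅔ - 4*x/3)
n(z, H) = 25/3 (n(z, H) = 8 + 1/3 = 8 + ⅓ = 25/3)
c(p, j) = 12 - 4*p² - 100*j/3 (c(p, j) = 12 - 4*(p*p + 25*j/3) = 12 - 4*(p² + 25*j/3) = 12 + (-4*p² - 100*j/3) = 12 - 4*p² - 100*j/3)
-c(2, -5)*(-18) = -(12 - 4*2² - 100/3*(-5))*(-18) = -(12 - 4*4 + 500/3)*(-18) = -(12 - 16 + 500/3)*(-18) = -1*488/3*(-18) = -488/3*(-18) = 2928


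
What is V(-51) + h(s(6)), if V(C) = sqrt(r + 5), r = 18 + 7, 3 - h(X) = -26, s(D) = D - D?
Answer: 29 + sqrt(30) ≈ 34.477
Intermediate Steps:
s(D) = 0
h(X) = 29 (h(X) = 3 - 1*(-26) = 3 + 26 = 29)
r = 25
V(C) = sqrt(30) (V(C) = sqrt(25 + 5) = sqrt(30))
V(-51) + h(s(6)) = sqrt(30) + 29 = 29 + sqrt(30)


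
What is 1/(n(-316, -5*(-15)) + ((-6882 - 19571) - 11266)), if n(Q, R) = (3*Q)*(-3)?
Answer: -1/34875 ≈ -2.8674e-5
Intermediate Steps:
n(Q, R) = -9*Q
1/(n(-316, -5*(-15)) + ((-6882 - 19571) - 11266)) = 1/(-9*(-316) + ((-6882 - 19571) - 11266)) = 1/(2844 + (-26453 - 11266)) = 1/(2844 - 37719) = 1/(-34875) = -1/34875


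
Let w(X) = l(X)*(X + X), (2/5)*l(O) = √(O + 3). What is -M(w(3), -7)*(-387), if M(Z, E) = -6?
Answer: -2322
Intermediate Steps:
l(O) = 5*√(3 + O)/2 (l(O) = 5*√(O + 3)/2 = 5*√(3 + O)/2)
w(X) = 5*X*√(3 + X) (w(X) = (5*√(3 + X)/2)*(X + X) = (5*√(3 + X)/2)*(2*X) = 5*X*√(3 + X))
-M(w(3), -7)*(-387) = -(-6)*(-387) = -1*2322 = -2322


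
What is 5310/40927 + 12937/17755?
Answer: 623751649/726658885 ≈ 0.85838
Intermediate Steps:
5310/40927 + 12937/17755 = 623751649/726658885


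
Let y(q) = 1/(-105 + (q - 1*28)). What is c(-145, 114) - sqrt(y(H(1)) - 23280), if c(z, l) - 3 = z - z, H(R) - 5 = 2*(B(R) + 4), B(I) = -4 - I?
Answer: 3 - I*sqrt(393432130)/130 ≈ 3.0 - 152.58*I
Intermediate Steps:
H(R) = 5 - 2*R (H(R) = 5 + 2*((-4 - R) + 4) = 5 + 2*(-R) = 5 - 2*R)
y(q) = 1/(-133 + q) (y(q) = 1/(-105 + (q - 28)) = 1/(-105 + (-28 + q)) = 1/(-133 + q))
c(z, l) = 3 (c(z, l) = 3 + (z - z) = 3 + 0 = 3)
c(-145, 114) - sqrt(y(H(1)) - 23280) = 3 - sqrt(1/(-133 + (5 - 2*1)) - 23280) = 3 - sqrt(1/(-133 + (5 - 2)) - 23280) = 3 - sqrt(1/(-133 + 3) - 23280) = 3 - sqrt(1/(-130) - 23280) = 3 - sqrt(-1/130 - 23280) = 3 - sqrt(-3026401/130) = 3 - I*sqrt(393432130)/130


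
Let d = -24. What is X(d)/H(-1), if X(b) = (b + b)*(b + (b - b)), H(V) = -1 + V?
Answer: -576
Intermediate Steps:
X(b) = 2*b² (X(b) = (2*b)*(b + 0) = (2*b)*b = 2*b²)
X(d)/H(-1) = (2*(-24)²)/(-1 - 1) = (2*576)/(-2) = 1152*(-½) = -576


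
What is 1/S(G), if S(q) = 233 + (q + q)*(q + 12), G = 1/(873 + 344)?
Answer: 1481089/345122947 ≈ 0.0042915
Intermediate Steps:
G = 1/1217 ≈ 0.00082169
S(q) = 233 + 2*q*(12 + q) (S(q) = 233 + (2*q)*(12 + q) = 233 + 2*q*(12 + q))
1/S(G) = 1/(233 + 2*(1/1217)**2 + 24*(1/1217)) = 1/(233 + 2*(1/1481089) + 24/1217) = 1/(233 + 2/1481089 + 24/1217) = 1/(345122947/1481089) = 1481089/345122947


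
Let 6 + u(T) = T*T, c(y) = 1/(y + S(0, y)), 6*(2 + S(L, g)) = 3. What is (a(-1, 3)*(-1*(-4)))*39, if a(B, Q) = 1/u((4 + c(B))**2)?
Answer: 16250/16871 ≈ 0.96319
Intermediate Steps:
S(L, g) = -3/2 (S(L, g) = -2 + (1/6)*3 = -2 + 1/2 = -3/2)
c(y) = 1/(-3/2 + y) (c(y) = 1/(y - 3/2) = 1/(-3/2 + y))
u(T) = -6 + T**2 (u(T) = -6 + T*T = -6 + T**2)
a(B, Q) = 1/(-6 + (4 + 2/(-3 + 2*B))**4) (a(B, Q) = 1/(-6 + ((4 + 2/(-3 + 2*B))**2)**2) = 1/(-6 + (4 + 2/(-3 + 2*B))**4))
(a(-1, 3)*(-1*(-4)))*39 = (((-3 + 2*(-1))**4/(2*(-3*(-3 + 2*(-1))**4 + 8*(-5 + 4*(-1))**4)))*(-1*(-4)))*39 = (((-3 - 2)**4/(2*(-3*(-3 - 2)**4 + 8*(-5 - 4)**4)))*4)*39 = (((1/2)*(-5)**4/(-3*(-5)**4 + 8*(-9)**4))*4)*39 = (((1/2)*625/(-3*625 + 8*6561))*4)*39 = (((1/2)*625/(-1875 + 52488))*4)*39 = (((1/2)*625/50613)*4)*39 = (((1/2)*625*(1/50613))*4)*39 = ((625/101226)*4)*39 = (1250/50613)*39 = 16250/16871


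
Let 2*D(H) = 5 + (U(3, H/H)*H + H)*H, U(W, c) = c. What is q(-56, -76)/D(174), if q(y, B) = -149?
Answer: -298/60557 ≈ -0.0049210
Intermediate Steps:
D(H) = 5/2 + H² (D(H) = (5 + ((H/H)*H + H)*H)/2 = (5 + (1*H + H)*H)/2 = (5 + (H + H)*H)/2 = (5 + (2*H)*H)/2 = (5 + 2*H²)/2 = 5/2 + H²)
q(-56, -76)/D(174) = -149/(5/2 + 174²) = -149/(5/2 + 30276) = -149/60557/2 = -149*2/60557 = -298/60557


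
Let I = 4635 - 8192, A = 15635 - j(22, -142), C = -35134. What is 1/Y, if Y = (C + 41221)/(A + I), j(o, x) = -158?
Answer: 12236/6087 ≈ 2.0102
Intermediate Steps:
A = 15793 (A = 15635 - 1*(-158) = 15635 + 158 = 15793)
I = -3557
Y = 6087/12236 (Y = (-35134 + 41221)/(15793 - 3557) = 6087/12236 ≈ 0.49747)
1/Y = 1/(6087/12236) = 12236/6087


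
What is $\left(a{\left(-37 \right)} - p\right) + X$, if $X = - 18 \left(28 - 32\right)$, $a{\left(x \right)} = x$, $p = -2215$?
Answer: $2250$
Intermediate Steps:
$X = 72$ ($X = \left(-18\right) \left(-4\right) = 72$)
$\left(a{\left(-37 \right)} - p\right) + X = \left(-37 - -2215\right) + 72 = \left(-37 + 2215\right) + 72 = 2178 + 72 = 2250$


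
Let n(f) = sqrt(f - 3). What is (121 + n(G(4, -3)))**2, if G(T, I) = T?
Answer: 14884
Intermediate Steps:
n(f) = sqrt(-3 + f)
(121 + n(G(4, -3)))**2 = (121 + sqrt(-3 + 4))**2 = (121 + sqrt(1))**2 = (121 + 1)**2 = 122**2 = 14884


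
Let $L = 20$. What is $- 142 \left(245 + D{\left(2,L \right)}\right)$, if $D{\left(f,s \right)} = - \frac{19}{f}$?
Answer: $-33441$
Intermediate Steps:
$- 142 \left(245 + D{\left(2,L \right)}\right) = - 142 \left(245 - \frac{19}{2}\right) = \left(-142\right) \frac{471}{2} = -33441$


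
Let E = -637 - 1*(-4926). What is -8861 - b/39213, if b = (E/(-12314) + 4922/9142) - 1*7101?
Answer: -19557543332535583/2207193659622 ≈ -8860.8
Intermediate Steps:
E = 4289 (E = -637 + 4926 = 4289)
b = -399685374959/56287294 (b = (4289/(-12314) + 4922/9142) - 1*7101 = (4289*(-1/12314) + 4922*(1/9142)) - 7101 = (-4289/12314 + 2461/4571) - 7101 = 10699735/56287294 - 7101 = -399685374959/56287294 ≈ -7100.8)
-8861 - b/39213 = -8861 - (-399685374959)/(56287294*39213) = -8861 - 1*(-399685374959/2207193659622) = -8861 + 399685374959/2207193659622 = -19557543332535583/2207193659622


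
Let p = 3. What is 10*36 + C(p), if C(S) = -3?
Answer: 357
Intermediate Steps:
10*36 + C(p) = 10*36 - 3 = 360 - 3 = 357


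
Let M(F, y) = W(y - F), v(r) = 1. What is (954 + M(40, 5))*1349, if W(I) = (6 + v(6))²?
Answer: 1353047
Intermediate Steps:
W(I) = 49 (W(I) = (6 + 1)² = 7² = 49)
M(F, y) = 49
(954 + M(40, 5))*1349 = (954 + 49)*1349 = 1003*1349 = 1353047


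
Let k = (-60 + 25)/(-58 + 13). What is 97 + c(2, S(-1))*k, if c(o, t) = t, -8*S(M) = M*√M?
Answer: 97 + 7*I/72 ≈ 97.0 + 0.097222*I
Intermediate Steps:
k = 7/9 (k = -35/(-45) = -35*(-1/45) = 7/9 ≈ 0.77778)
S(M) = -M^(3/2)/8 (S(M) = -M*√M/8 = -M^(3/2)/8)
97 + c(2, S(-1))*k = 97 - (-1)*I/8*(7/9) = 97 + (I/8)*(7/9) = 97 + 7*I/72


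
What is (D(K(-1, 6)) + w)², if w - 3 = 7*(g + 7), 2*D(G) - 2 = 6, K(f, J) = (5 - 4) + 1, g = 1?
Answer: 3969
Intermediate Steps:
K(f, J) = 2 (K(f, J) = 1 + 1 = 2)
D(G) = 4 (D(G) = 1 + (½)*6 = 1 + 3 = 4)
w = 59 (w = 3 + 7*(1 + 7) = 3 + 7*8 = 3 + 56 = 59)
(D(K(-1, 6)) + w)² = (4 + 59)² = 63² = 3969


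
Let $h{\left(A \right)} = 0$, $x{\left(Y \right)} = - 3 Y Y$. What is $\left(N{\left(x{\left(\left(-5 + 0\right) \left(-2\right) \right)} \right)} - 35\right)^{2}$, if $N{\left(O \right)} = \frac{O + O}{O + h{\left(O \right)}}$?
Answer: $1089$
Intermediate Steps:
$x{\left(Y \right)} = - 3 Y^{2}$
$N{\left(O \right)} = 2$ ($N{\left(O \right)} = \frac{O + O}{O + 0} = \frac{2 O}{O} = 2$)
$\left(N{\left(x{\left(\left(-5 + 0\right) \left(-2\right) \right)} \right)} - 35\right)^{2} = \left(2 - 35\right)^{2} = \left(-33\right)^{2} = 1089$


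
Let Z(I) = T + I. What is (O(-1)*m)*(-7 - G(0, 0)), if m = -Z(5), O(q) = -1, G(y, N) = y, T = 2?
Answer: -49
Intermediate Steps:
Z(I) = 2 + I
m = -7 (m = -(2 + 5) = -1*7 = -7)
(O(-1)*m)*(-7 - G(0, 0)) = (-1*(-7))*(-7 - 1*0) = 7*(-7 + 0) = 7*(-7) = -49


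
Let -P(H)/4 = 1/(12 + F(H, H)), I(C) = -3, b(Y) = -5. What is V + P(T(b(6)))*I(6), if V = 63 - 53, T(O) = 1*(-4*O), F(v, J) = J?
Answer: 83/8 ≈ 10.375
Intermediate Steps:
T(O) = -4*O
P(H) = -4/(12 + H)
V = 10
V + P(T(b(6)))*I(6) = 10 - 4/(12 - 4*(-5))*(-3) = 10 - 4/(12 + 20)*(-3) = 10 - 4/32*(-3) = 10 - 4*1/32*(-3) = 10 - ⅛*(-3) = 10 + 3/8 = 83/8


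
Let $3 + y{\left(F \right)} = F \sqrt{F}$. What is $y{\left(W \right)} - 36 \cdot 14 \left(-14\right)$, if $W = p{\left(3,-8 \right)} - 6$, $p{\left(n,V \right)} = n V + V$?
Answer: $7053 - 38 i \sqrt{38} \approx 7053.0 - 234.25 i$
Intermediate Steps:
$p{\left(n,V \right)} = V + V n$ ($p{\left(n,V \right)} = V n + V = V + V n$)
$W = -38$ ($W = - 8 \left(1 + 3\right) - 6 = \left(-8\right) 4 - 6 = -32 - 6 = -38$)
$y{\left(F \right)} = -3 + F^{\frac{3}{2}}$ ($y{\left(F \right)} = -3 + F \sqrt{F} = -3 + F^{\frac{3}{2}}$)
$y{\left(W \right)} - 36 \cdot 14 \left(-14\right) = \left(-3 + \left(-38\right)^{\frac{3}{2}}\right) - 36 \cdot 14 \left(-14\right) = \left(-3 - 38 i \sqrt{38}\right) - 504 \left(-14\right) = \left(-3 - 38 i \sqrt{38}\right) - -7056 = \left(-3 - 38 i \sqrt{38}\right) + 7056 = 7053 - 38 i \sqrt{38}$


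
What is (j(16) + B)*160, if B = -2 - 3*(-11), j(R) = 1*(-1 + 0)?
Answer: 4800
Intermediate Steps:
j(R) = -1 (j(R) = 1*(-1) = -1)
B = 31 (B = -2 + 33 = 31)
(j(16) + B)*160 = (-1 + 31)*160 = 30*160 = 4800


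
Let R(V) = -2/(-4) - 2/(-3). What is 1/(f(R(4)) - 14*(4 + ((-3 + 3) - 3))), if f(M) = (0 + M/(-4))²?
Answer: -576/8015 ≈ -0.071865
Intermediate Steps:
R(V) = 7/6 (R(V) = -2*(-¼) - 2*(-⅓) = ½ + ⅔ = 7/6)
f(M) = M²/16 (f(M) = (0 + M*(-¼))² = (0 - M/4)² = (-M/4)² = M²/16)
1/(f(R(4)) - 14*(4 + ((-3 + 3) - 3))) = 1/((7/6)²/16 - 14*(4 + ((-3 + 3) - 3))) = 1/((1/16)*(49/36) - 14*(4 + (0 - 3))) = 1/(49/576 - 14*(4 - 3)) = 1/(49/576 - 14*1) = 1/(49/576 - 14) = 1/(-8015/576) = -576/8015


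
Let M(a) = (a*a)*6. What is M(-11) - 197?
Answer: 529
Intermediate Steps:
M(a) = 6*a**2 (M(a) = a**2*6 = 6*a**2)
M(-11) - 197 = 6*(-11)**2 - 197 = 6*121 - 197 = 726 - 197 = 529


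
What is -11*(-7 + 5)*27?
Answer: 594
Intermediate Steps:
-11*(-7 + 5)*27 = -(-22)*27 = -11*(-54) = 594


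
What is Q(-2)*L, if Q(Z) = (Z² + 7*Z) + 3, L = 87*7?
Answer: -4263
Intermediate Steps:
L = 609
Q(Z) = 3 + Z² + 7*Z
Q(-2)*L = (3 + (-2)² + 7*(-2))*609 = (3 + 4 - 14)*609 = -7*609 = -4263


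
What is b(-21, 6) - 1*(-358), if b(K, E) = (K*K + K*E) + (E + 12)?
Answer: 691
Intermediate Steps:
b(K, E) = 12 + E + K**2 + E*K (b(K, E) = (K**2 + E*K) + (12 + E) = 12 + E + K**2 + E*K)
b(-21, 6) - 1*(-358) = (12 + 6 + (-21)**2 + 6*(-21)) - 1*(-358) = (12 + 6 + 441 - 126) + 358 = 333 + 358 = 691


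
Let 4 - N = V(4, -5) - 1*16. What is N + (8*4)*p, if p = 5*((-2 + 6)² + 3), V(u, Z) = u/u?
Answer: 3059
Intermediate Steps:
V(u, Z) = 1
N = 19 (N = 4 - (1 - 1*16) = 4 - (1 - 16) = 4 - 1*(-15) = 4 + 15 = 19)
p = 95 (p = 5*(4² + 3) = 5*(16 + 3) = 5*19 = 95)
N + (8*4)*p = 19 + (8*4)*95 = 19 + 32*95 = 19 + 3040 = 3059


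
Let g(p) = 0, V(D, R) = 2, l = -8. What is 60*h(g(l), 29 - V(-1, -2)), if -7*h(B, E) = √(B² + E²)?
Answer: -1620/7 ≈ -231.43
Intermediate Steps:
h(B, E) = -√(B² + E²)/7
60*h(g(l), 29 - V(-1, -2)) = 60*(-√(0² + (29 - 1*2)²)/7) = 60*(-√(0 + (29 - 2)²)/7) = 60*(-√(0 + 27²)/7) = 60*(-√(0 + 729)/7) = 60*(-√729/7) = 60*(-⅐*27) = 60*(-27/7) = -1620/7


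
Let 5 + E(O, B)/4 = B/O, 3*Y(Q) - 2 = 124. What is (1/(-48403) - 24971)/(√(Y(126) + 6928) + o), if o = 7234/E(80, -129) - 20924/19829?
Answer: 18256453365732848754069492/182166526877073329974729 + 66495336613571248812417*√6970/182166526877073329974729 ≈ 130.69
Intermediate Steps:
Y(Q) = 42 (Y(Q) = ⅔ + (⅓)*124 = ⅔ + 124/3 = 42)
E(O, B) = -20 + 4*B/O (E(O, B) = -20 + 4*(B/O) = -20 + 4*B/O)
o = -2879928516/10489541 (o = 7234/(-20 + 4*(-129)/80) - 20924/19829 = 7234/(-20 + 4*(-129)*(1/80)) - 20924*1/19829 = 7234/(-20 - 129/20) - 20924/19829 = 7234/(-529/20) - 20924/19829 = 7234*(-20/529) - 20924/19829 = -144680/529 - 20924/19829 = -2879928516/10489541 ≈ -274.55)
(1/(-48403) - 24971)/(√(Y(126) + 6928) + o) = (1/(-48403) - 24971)/(√(42 + 6928) - 2879928516/10489541) = (-1/48403 - 24971)/(√6970 - 2879928516/10489541) = -1208671314/(48403*(-2879928516/10489541 + √6970))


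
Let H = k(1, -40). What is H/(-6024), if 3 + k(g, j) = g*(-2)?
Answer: 5/6024 ≈ 0.00083001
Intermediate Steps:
k(g, j) = -3 - 2*g (k(g, j) = -3 + g*(-2) = -3 - 2*g)
H = -5 (H = -3 - 2*1 = -3 - 2 = -5)
H/(-6024) = -5/(-6024) = -5*(-1/6024) = 5/6024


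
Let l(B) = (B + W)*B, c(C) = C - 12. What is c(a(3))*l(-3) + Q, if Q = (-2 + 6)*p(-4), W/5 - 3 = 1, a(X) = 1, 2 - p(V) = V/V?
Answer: 565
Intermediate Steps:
p(V) = 1 (p(V) = 2 - V/V = 2 - 1*1 = 2 - 1 = 1)
c(C) = -12 + C
W = 20 (W = 15 + 5*1 = 15 + 5 = 20)
Q = 4 (Q = (-2 + 6)*1 = 4*1 = 4)
l(B) = B*(20 + B) (l(B) = (B + 20)*B = (20 + B)*B = B*(20 + B))
c(a(3))*l(-3) + Q = (-12 + 1)*(-3*(20 - 3)) + 4 = -(-33)*17 + 4 = -11*(-51) + 4 = 561 + 4 = 565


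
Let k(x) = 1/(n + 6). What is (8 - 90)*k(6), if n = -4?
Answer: -41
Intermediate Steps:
k(x) = 1/2 (k(x) = 1/(-4 + 6) = 1/2)
(8 - 90)*k(6) = (8 - 90)*(1/2) = -82*1/2 = -41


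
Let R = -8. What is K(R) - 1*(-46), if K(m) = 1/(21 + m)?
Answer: 599/13 ≈ 46.077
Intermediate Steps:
K(R) - 1*(-46) = 1/(21 - 8) - 1*(-46) = 1/13 + 46 = 599/13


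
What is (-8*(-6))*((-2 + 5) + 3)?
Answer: 288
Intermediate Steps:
(-8*(-6))*((-2 + 5) + 3) = 48*(3 + 3) = 48*6 = 288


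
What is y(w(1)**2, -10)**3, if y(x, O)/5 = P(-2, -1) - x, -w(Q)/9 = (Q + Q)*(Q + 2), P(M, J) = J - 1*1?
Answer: -3105745579000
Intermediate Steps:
P(M, J) = -1 + J (P(M, J) = J - 1 = -1 + J)
w(Q) = -18*Q*(2 + Q) (w(Q) = -9*(Q + Q)*(Q + 2) = -9*2*Q*(2 + Q) = -18*Q*(2 + Q))
y(x, O) = -10 - 5*x (y(x, O) = 5*((-1 - 1) - x) = 5*(-2 - x) = -10 - 5*x)
y(w(1)**2, -10)**3 = (-10 - 5*324*(2 + 1)**2)**3 = (-10 - 5*(-18*1*3)**2)**3 = (-10 - 5*(-54)**2)**3 = (-10 - 5*2916)**3 = (-10 - 14580)**3 = (-14590)**3 = -3105745579000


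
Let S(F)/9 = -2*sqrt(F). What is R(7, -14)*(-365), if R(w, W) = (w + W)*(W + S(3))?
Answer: -35770 - 45990*sqrt(3) ≈ -1.1543e+5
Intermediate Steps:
S(F) = -18*sqrt(F) (S(F) = 9*(-2*sqrt(F)) = -18*sqrt(F))
R(w, W) = (W + w)*(W - 18*sqrt(3)) (R(w, W) = (w + W)*(W - 18*sqrt(3)) = (W + w)*(W - 18*sqrt(3)))
R(7, -14)*(-365) = ((-14)**2 - 14*7 - 18*(-14)*sqrt(3) - 18*7*sqrt(3))*(-365) = (196 - 98 + 252*sqrt(3) - 126*sqrt(3))*(-365) = (98 + 126*sqrt(3))*(-365) = -35770 - 45990*sqrt(3)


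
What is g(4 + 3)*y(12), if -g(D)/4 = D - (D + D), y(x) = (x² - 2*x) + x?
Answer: 3696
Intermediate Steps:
y(x) = x² - x
g(D) = 4*D (g(D) = -4*(D - (D + D)) = -4*(D - 2*D) = -(-4)*D = 4*D)
g(4 + 3)*y(12) = (4*(4 + 3))*(12*(-1 + 12)) = (4*7)*(12*11) = 28*132 = 3696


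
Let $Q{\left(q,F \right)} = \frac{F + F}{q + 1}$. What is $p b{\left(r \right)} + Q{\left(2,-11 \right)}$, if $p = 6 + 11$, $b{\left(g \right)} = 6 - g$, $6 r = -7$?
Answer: $\frac{229}{2} \approx 114.5$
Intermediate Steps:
$Q{\left(q,F \right)} = \frac{2 F}{1 + q}$
$r = - \frac{7}{6}$ ($r = \frac{1}{6} \left(-7\right) = - \frac{7}{6} \approx -1.1667$)
$p = 17$
$p b{\left(r \right)} + Q{\left(2,-11 \right)} = 17 \left(6 - - \frac{7}{6}\right) + 2 \left(-11\right) \frac{1}{1 + 2} = 17 \left(6 + \frac{7}{6}\right) + 2 \left(-11\right) \frac{1}{3} = 17 \cdot \frac{43}{6} + 2 \left(-11\right) \frac{1}{3} = \frac{731}{6} - \frac{22}{3} = \frac{229}{2}$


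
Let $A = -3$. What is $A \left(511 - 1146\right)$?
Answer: $1905$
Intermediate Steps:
$A \left(511 - 1146\right) = - 3 \left(511 - 1146\right) = \left(-3\right) \left(-635\right) = 1905$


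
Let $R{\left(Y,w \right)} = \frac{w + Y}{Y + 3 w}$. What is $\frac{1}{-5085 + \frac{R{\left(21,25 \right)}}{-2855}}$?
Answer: $- \frac{137040}{696848423} \approx -0.00019666$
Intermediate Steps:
$R{\left(Y,w \right)} = \frac{Y + w}{Y + 3 w}$
$\frac{1}{-5085 + \frac{R{\left(21,25 \right)}}{-2855}} = \frac{1}{-5085 + \frac{\frac{1}{21 + 3 \cdot 25} \left(21 + 25\right)}{-2855}} = \frac{1}{-5085 + \frac{1}{21 + 75} \cdot 46 \left(- \frac{1}{2855}\right)} = \frac{1}{-5085 + \frac{1}{96} \cdot 46 \left(- \frac{1}{2855}\right)} = \frac{1}{-5085 + \frac{23}{48} \left(- \frac{1}{2855}\right)} = \frac{1}{-5085 - \frac{23}{137040}} = \frac{1}{- \frac{696848423}{137040}} = - \frac{137040}{696848423}$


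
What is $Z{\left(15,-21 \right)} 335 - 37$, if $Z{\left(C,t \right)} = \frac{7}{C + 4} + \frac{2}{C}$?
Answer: $\frac{7472}{57} \approx 131.09$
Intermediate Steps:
$Z{\left(C,t \right)} = \frac{2}{C} + \frac{7}{4 + C}$ ($Z{\left(C,t \right)} = \frac{7}{4 + C} + \frac{2}{C} = \frac{2}{C} + \frac{7}{4 + C}$)
$Z{\left(15,-21 \right)} 335 - 37 = \frac{8 + 9 \cdot 15}{15 \left(4 + 15\right)} 335 - 37 = \frac{8 + 135}{15 \cdot 19} \cdot 335 - 37 = \frac{1}{15} \cdot \frac{1}{19} \cdot 143 \cdot 335 - 37 = \frac{143}{285} \cdot 335 - 37 = \frac{9581}{57} - 37 = \frac{7472}{57}$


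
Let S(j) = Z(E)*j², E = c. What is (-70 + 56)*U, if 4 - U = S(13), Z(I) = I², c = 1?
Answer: 2310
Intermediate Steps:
E = 1
S(j) = j² (S(j) = 1²*j² = 1*j² = j²)
U = -165 (U = 4 - 1*13² = 4 - 1*169 = 4 - 169 = -165)
(-70 + 56)*U = (-70 + 56)*(-165) = -14*(-165) = 2310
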